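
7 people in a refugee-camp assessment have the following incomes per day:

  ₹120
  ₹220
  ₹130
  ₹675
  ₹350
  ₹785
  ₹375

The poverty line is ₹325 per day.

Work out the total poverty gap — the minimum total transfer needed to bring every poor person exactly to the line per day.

Poor units: ₹120, ₹130, ₹220 (q = 3 of N = 7).
Individual gaps: 325−120 = 205; 325−130 = 195; 325−220 = 105.
Aggregate gap = ₹505.

₹505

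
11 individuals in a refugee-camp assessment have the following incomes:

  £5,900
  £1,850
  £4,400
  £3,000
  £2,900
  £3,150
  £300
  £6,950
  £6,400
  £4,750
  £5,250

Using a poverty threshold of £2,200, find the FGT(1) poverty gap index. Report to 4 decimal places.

Incomes under z: £300, £1,850 (q = 2 of N = 11).
Shortfall ratios: (2200−300)/2200 = 0.8636; (2200−1850)/2200 = 0.1591.
Σ = 1.022727. Dividing by the full population N = 11 gives P₁ = 0.0930.

0.0930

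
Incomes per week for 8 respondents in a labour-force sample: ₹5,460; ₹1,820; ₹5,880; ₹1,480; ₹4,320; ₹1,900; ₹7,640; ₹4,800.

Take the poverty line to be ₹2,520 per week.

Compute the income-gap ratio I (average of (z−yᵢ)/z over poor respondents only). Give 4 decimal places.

Below the line: ₹1,480, ₹1,820, ₹1,900 (q = 3 of N = 8).
Relative gaps: 0.4127, 0.2778, 0.2460; sum = 0.936508.
I averages over the q = 3 poor units only: 0.936508 / 3 = 0.3122.

0.3122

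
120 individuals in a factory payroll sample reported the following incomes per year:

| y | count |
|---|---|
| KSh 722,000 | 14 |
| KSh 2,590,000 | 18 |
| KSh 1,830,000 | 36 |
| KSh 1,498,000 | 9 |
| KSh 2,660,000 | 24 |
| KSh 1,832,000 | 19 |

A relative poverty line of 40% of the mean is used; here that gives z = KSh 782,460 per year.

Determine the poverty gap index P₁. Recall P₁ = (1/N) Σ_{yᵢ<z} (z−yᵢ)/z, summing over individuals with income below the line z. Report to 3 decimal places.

0.009

Below the line: 14×KSh 722,000 (q = 14 of N = 120).
Gap ratios (z−y)/z: (782460−722000)/782460 = 0.0773 (×14).
Σ = 1.081768. Dividing by the full population N = 120 gives P₁ = 0.009.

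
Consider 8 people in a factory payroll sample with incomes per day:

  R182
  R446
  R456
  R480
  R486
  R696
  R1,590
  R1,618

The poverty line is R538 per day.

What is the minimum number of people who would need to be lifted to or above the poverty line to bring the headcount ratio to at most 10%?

5 of the 8 people are poor, so H = 5/8 = 0.625.
A headcount ratio of at most 10% allows at most ⌊0.10 × 8⌋ = 0 poor people.
So at least 5 − 0 = 5 must be lifted.

5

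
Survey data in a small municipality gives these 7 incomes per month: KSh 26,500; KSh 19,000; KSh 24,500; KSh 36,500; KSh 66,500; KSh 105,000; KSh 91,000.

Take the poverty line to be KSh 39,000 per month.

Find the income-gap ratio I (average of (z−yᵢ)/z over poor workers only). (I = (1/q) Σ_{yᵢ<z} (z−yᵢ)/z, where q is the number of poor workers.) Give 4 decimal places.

0.3173

Incomes under z: KSh 19,000, KSh 24,500, KSh 26,500, KSh 36,500 (q = 4 of N = 7).
Shortfall ratios (z−y)/z: 0.5128, 0.3718, 0.3205, 0.0641; sum = 1.269231.
The income-gap ratio divides by q (the poor only): 1.269231 / 4 = 0.3173.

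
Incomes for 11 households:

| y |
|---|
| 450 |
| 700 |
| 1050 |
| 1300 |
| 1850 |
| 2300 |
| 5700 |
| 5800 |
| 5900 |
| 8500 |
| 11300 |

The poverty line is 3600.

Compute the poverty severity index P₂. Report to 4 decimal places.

Below the line: 450, 700, 1050, 1300, 1850, 2300 (q = 6 of N = 11).
Normalized shortfalls: (3600−450)/3600 = 0.8750; (3600−700)/3600 = 0.8056; (3600−1050)/3600 = 0.7083; (3600−1300)/3600 = 0.6389; (3600−1850)/3600 = 0.4861; (3600−2300)/3600 = 0.3611.
Squared: 0.7656; 0.6489; 0.5017; 0.4082; 0.2363; 0.1304.
Sum = 2.691165; P₂ = 2.691165 / 11 = 0.2447.

0.2447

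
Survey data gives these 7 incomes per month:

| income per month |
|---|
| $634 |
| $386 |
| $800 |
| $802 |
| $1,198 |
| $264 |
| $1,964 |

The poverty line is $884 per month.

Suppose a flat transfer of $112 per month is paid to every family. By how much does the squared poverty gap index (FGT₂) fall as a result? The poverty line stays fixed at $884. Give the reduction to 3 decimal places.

Before: below the line — $264, $386, $634, $800, $802; squared poverty gap index (FGT₂) = 0.12955.
After the $112 transfer: below the line — $376, $498, $746; squared poverty gap index (FGT₂) = 0.07790.
Reduction = 0.12955 − 0.07790 = 0.052.

0.052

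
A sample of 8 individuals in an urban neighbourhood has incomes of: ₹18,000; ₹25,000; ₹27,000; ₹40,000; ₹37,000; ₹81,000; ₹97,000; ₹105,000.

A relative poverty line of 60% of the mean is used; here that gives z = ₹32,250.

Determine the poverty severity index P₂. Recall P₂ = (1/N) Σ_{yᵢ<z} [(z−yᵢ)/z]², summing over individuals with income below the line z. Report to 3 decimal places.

0.034

Below z: ₹18,000, ₹25,000, ₹27,000 (q = 3 of N = 8).
Normalized shortfalls: (32250−18000)/32250 = 0.4419; (32250−25000)/32250 = 0.2248; (32250−27000)/32250 = 0.1628.
Squared: 0.1952; 0.0505; 0.0265.
Sum = 0.272279; P₂ = 0.272279 / 8 = 0.034.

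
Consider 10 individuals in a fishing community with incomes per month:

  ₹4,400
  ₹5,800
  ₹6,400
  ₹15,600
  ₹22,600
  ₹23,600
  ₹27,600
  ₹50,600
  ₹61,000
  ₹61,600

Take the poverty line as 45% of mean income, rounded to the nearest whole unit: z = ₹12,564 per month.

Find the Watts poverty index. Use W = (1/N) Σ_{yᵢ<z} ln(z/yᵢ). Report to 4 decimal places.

Poor units: ₹4,400, ₹5,800, ₹6,400 (q = 3 of N = 10).
Log shortfalls: ln(12564/4400) = 1.0492; ln(12564/5800) = 0.7730; ln(12564/6400) = 0.6745.
W = 2.496746 / 10 = 0.2497.

0.2497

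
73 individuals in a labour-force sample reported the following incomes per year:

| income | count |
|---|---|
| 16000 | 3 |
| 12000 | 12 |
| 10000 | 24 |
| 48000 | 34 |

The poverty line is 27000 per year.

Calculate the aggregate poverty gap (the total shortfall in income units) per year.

621000

Below z: 24×10000, 12×12000, 3×16000 (q = 39 of N = 73).
Individual gaps: 24×(27000−10000) = 408000; 12×(27000−12000) = 180000; 3×(27000−16000) = 33000.
Aggregate gap = 621000.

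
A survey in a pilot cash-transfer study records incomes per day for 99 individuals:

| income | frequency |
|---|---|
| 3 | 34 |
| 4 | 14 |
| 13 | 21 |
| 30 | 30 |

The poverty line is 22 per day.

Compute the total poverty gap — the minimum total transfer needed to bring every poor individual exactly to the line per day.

Poor units: 34×3, 14×4, 21×13 (q = 69 of N = 99).
Individual gaps: 34×(22−3) = 646; 14×(22−4) = 252; 21×(22−13) = 189.
Aggregate gap = 1087.

1087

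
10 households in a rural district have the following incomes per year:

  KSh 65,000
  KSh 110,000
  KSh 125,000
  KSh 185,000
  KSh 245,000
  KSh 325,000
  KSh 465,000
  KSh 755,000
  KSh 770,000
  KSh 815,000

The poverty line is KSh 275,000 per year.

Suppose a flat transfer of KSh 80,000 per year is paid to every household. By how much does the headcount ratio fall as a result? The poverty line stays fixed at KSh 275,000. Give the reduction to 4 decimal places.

0.1000

Before: below the line — KSh 65,000, KSh 110,000, KSh 125,000, KSh 185,000, KSh 245,000; headcount ratio = 0.500000.
After the KSh 80,000 transfer: below the line — KSh 145,000, KSh 190,000, KSh 205,000, KSh 265,000; headcount ratio = 0.400000.
Reduction = 0.500000 − 0.400000 = 0.1000.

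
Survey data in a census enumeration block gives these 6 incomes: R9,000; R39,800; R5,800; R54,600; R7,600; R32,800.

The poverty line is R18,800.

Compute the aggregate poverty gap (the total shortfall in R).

Poor units: R5,800, R7,600, R9,000 (q = 3 of N = 6).
Individual gaps: 18800−5800 = 13000; 18800−7600 = 11200; 18800−9000 = 9800.
Aggregate gap = R34,000.

R34,000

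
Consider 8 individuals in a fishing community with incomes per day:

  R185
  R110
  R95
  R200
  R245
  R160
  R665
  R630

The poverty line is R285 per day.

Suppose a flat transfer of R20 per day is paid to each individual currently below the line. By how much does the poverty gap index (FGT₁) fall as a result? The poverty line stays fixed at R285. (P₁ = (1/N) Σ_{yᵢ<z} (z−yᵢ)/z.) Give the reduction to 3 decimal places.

Before: below the line — R95, R110, R160, R185, R200, R245; poverty gap index (FGT₁) = 0.31360.
After the R20 transfer: below the line — R115, R130, R180, R205, R220, R265; poverty gap index (FGT₁) = 0.26096.
Reduction = 0.31360 − 0.26096 = 0.053.

0.053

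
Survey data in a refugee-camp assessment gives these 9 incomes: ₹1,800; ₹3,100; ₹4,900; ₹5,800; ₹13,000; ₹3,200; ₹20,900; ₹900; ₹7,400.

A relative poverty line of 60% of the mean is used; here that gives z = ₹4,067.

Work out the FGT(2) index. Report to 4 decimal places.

0.1132

Incomes under z: ₹900, ₹1,800, ₹3,100, ₹3,200 (q = 4 of N = 9).
Shortfall ratios: (4067−900)/4067 = 0.7787; (4067−1800)/4067 = 0.5574; (4067−3100)/4067 = 0.2378; (4067−3200)/4067 = 0.2132.
Squared: 0.6064; 0.3107; 0.0565; 0.0454.
Sum = 1.019072; P₂ = 1.019072 / 9 = 0.1132.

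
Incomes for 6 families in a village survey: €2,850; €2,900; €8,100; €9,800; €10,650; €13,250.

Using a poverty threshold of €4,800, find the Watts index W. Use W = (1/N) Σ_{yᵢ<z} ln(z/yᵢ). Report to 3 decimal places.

Poor units: €2,850, €2,900 (q = 2 of N = 6).
Log gaps: ln(4800/2850) = 0.5213; ln(4800/2900) = 0.5039.
W = 1.025202 / 6 = 0.171.

0.171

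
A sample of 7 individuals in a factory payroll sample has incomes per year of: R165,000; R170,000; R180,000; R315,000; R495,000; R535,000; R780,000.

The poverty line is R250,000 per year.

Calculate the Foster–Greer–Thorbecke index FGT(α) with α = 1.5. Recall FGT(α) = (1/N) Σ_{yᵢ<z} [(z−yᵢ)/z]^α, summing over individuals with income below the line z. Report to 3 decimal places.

0.075

Poor units: R165,000, R170,000, R180,000 (q = 3 of N = 7).
Gap ratios (z−y)/z: (250000−165000)/250000 = 0.3400; (250000−170000)/250000 = 0.3200; (250000−180000)/250000 = 0.2800.
Raised to α = 1.5: 0.19825; 0.18102; 0.14816.
Sum = 0.527434; FGT(1.5) = 0.527434 / 7 = 0.075.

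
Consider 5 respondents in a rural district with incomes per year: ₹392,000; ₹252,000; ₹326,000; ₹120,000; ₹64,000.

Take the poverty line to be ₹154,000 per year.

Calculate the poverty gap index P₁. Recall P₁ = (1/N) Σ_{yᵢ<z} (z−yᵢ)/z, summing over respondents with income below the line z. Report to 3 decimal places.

0.161

Poor units: ₹64,000, ₹120,000 (q = 2 of N = 5).
Gap ratios (z−y)/z: (154000−64000)/154000 = 0.5844; (154000−120000)/154000 = 0.2208.
Sum of shortfalls = 0.805195; P₁ averages over all N: 0.805195 / 5 = 0.161.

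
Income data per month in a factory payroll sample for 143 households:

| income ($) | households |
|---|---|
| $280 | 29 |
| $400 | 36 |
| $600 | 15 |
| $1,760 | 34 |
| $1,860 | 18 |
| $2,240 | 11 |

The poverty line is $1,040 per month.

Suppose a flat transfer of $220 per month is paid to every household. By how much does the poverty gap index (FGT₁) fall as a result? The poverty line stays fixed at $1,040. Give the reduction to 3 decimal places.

0.118

Before: below the line — 29×$280, 36×$400, 15×$600; poverty gap index (FGT₁) = 0.34750.
After the $220 transfer: below the line — 29×$500, 36×$620, 15×$820; poverty gap index (FGT₁) = 0.22916.
Reduction = 0.34750 − 0.22916 = 0.118.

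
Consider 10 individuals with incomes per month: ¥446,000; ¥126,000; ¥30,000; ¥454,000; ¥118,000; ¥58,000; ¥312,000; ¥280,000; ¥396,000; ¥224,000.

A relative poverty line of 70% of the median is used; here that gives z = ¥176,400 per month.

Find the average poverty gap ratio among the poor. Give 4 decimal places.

0.5295

Incomes under z: ¥30,000, ¥58,000, ¥118,000, ¥126,000 (q = 4 of N = 10).
Shortfall ratios (z−y)/z: 0.8299, 0.6712, 0.3311, 0.2857; sum = 2.117914.
The income-gap ratio divides by q (the poor only): 2.117914 / 4 = 0.5295.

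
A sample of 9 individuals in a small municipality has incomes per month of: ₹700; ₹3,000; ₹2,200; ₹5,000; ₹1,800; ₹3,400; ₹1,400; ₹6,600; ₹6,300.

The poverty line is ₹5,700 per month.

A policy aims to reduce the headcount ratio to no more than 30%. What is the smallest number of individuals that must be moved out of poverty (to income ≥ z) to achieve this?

5

Currently q = 7 of N = 9 are below the line (H = 0.778).
A headcount ratio of at most 30% allows at most ⌊0.30 × 9⌋ = 2 poor individuals.
So at least 7 − 2 = 5 must be lifted.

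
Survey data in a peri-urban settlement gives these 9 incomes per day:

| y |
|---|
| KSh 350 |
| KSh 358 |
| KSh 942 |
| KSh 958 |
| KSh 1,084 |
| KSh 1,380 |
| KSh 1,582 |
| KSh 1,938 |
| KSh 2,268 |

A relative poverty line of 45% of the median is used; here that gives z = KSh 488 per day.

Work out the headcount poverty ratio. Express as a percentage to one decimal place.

22.2%

2 of the 9 individuals have income below KSh 488.
H = 2/9 = 22.2%.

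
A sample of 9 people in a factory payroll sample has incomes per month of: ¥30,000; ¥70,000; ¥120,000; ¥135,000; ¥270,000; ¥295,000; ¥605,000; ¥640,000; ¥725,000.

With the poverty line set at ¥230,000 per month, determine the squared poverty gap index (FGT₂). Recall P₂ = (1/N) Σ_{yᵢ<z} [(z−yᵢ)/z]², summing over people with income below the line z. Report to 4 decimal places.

Below z: ¥30,000, ¥70,000, ¥120,000, ¥135,000 (q = 4 of N = 9).
Shortfall ratios: (230000−30000)/230000 = 0.8696; (230000−70000)/230000 = 0.6957; (230000−120000)/230000 = 0.4783; (230000−135000)/230000 = 0.4130.
Squared: 0.7561; 0.4839; 0.2287; 0.1706.
Sum = 1.639414; P₂ = 1.639414 / 9 = 0.1822.

0.1822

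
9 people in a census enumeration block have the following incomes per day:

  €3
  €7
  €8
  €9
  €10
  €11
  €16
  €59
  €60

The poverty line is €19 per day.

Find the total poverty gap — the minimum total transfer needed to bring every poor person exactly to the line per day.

€69

Incomes under z: €3, €7, €8, €9, €10, €11, €16 (q = 7 of N = 9).
Individual gaps: 19−3 = 16; 19−7 = 12; 19−8 = 11; 19−9 = 10; 19−10 = 9; 19−11 = 8; 19−16 = 3.
Aggregate gap = €69.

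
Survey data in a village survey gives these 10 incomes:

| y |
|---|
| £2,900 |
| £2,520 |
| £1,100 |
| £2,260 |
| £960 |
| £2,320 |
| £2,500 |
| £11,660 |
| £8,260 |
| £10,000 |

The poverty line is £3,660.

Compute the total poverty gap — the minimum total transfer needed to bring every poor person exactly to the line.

Poor units: £960, £1,100, £2,260, £2,320, £2,500, £2,520, £2,900 (q = 7 of N = 10).
Individual gaps: 3660−960 = 2700; 3660−1100 = 2560; 3660−2260 = 1400; 3660−2320 = 1340; 3660−2500 = 1160; 3660−2520 = 1140; 3660−2900 = 760.
Aggregate gap = £11,060.

£11,060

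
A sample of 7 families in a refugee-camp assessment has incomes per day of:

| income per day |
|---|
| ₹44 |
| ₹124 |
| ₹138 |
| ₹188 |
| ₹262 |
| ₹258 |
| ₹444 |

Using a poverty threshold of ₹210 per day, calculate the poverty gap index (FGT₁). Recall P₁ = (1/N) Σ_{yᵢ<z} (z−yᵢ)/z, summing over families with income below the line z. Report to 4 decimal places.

Incomes under z: ₹44, ₹124, ₹138, ₹188 (q = 4 of N = 7).
Normalized shortfalls: (210−44)/210 = 0.7905; (210−124)/210 = 0.4095; (210−138)/210 = 0.3429; (210−188)/210 = 0.1048.
Sum of shortfalls = 1.647619; P₁ averages over all N: 1.647619 / 7 = 0.2354.

0.2354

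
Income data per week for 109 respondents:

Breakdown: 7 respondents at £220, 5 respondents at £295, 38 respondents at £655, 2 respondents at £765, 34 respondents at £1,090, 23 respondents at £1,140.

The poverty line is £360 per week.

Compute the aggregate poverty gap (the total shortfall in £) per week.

Below z: 7×£220, 5×£295 (q = 12 of N = 109).
Individual gaps: 7×(360−220) = 980; 5×(360−295) = 325.
Aggregate gap = £1,305.

£1,305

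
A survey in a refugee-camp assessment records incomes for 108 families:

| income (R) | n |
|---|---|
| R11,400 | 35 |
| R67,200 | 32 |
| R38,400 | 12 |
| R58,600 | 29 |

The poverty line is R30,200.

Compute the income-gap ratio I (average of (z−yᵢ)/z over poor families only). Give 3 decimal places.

0.623

Poor units: 35×R11,400 (q = 35 of N = 108).
Relative gaps: 0.6225 (×35); sum = 21.788079.
I averages over the q = 35 poor units only: 21.788079 / 35 = 0.623.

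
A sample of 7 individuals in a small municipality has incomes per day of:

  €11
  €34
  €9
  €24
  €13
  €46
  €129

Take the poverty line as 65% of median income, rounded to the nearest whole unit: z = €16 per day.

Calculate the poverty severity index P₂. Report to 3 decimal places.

Incomes under z: €9, €11, €13 (q = 3 of N = 7).
Shortfall ratios: (16−9)/16 = 0.4375; (16−11)/16 = 0.3125; (16−13)/16 = 0.1875.
Squared: 0.1914; 0.0977; 0.0352.
Sum = 0.324219; P₂ = 0.324219 / 7 = 0.046.

0.046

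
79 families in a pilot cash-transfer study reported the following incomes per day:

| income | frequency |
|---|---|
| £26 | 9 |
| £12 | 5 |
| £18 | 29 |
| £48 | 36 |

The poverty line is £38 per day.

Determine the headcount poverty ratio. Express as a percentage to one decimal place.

54.4%

43 of the 79 families have income below £38.
H = 43/79 = 54.4%.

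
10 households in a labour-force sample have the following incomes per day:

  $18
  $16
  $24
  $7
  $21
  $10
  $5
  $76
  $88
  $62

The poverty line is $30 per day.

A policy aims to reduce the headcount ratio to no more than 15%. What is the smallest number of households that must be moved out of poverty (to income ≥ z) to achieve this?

6

7 of the 10 households are poor, so H = 7/10 = 0.700.
A headcount ratio of at most 15% allows at most ⌊0.15 × 10⌋ = 1 poor households.
So at least 7 − 1 = 6 must be lifted.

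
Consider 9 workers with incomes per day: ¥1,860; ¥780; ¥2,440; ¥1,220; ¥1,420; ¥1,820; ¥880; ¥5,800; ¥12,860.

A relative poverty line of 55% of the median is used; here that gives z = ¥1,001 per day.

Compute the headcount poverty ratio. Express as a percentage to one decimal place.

22.2%

2 of the 9 workers have income below ¥1,001.
H = 2/9 = 22.2%.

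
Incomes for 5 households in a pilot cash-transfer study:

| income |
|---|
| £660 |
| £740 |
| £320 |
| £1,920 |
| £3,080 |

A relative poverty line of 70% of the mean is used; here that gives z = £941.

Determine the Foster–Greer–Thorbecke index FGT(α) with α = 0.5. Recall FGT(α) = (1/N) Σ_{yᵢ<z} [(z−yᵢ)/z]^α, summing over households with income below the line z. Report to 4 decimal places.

Incomes under z: £320, £660, £740 (q = 3 of N = 5).
Gap ratios (z−y)/z: (941−320)/941 = 0.6599; (941−660)/941 = 0.2986; (941−740)/941 = 0.2136.
Raised to α = 0.5: 0.81236; 0.54646; 0.46217.
Sum = 1.820996; FGT(0.5) = 1.820996 / 5 = 0.3642.

0.3642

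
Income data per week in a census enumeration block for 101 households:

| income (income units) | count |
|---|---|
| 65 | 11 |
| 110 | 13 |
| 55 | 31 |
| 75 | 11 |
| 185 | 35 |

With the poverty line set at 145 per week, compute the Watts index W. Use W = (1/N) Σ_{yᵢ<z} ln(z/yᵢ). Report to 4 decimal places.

0.4923

Poor units: 31×55, 11×65, 11×75, 13×110 (q = 66 of N = 101).
Log shortfalls: ln(145/55) = 0.9694 (×31); ln(145/65) = 0.8023 (×11); ln(145/75) = 0.6592 (×11); ln(145/110) = 0.2763 (×13).
W = 49.720224 / 101 = 0.4923.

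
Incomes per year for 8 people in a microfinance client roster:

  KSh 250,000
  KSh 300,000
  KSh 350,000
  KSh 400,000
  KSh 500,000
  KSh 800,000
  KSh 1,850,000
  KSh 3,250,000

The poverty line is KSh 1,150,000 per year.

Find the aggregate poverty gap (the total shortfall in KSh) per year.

Below the line: KSh 250,000, KSh 300,000, KSh 350,000, KSh 400,000, KSh 500,000, KSh 800,000 (q = 6 of N = 8).
Individual gaps: 1150000−250000 = 900000; 1150000−300000 = 850000; 1150000−350000 = 800000; 1150000−400000 = 750000; 1150000−500000 = 650000; 1150000−800000 = 350000.
Aggregate gap = KSh 4,300,000.

KSh 4,300,000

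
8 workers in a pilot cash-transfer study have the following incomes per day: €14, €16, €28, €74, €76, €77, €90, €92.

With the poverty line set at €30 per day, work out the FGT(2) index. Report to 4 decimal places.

Incomes under z: €14, €16, €28 (q = 3 of N = 8).
Shortfall ratios: (30−14)/30 = 0.5333; (30−16)/30 = 0.4667; (30−28)/30 = 0.0667.
Squared: 0.2844; 0.2178; 0.0044.
Sum = 0.506667; P₂ = 0.506667 / 8 = 0.0633.

0.0633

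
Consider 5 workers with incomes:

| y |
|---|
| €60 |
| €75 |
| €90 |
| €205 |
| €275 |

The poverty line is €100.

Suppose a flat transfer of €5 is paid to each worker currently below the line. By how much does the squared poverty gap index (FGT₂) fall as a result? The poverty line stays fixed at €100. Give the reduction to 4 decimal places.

Before: below the line — €60, €75, €90; squared poverty gap index (FGT₂) = 0.046500.
After the €5 transfer: below the line — €65, €80, €95; squared poverty gap index (FGT₂) = 0.033000.
Reduction = 0.046500 − 0.033000 = 0.0135.

0.0135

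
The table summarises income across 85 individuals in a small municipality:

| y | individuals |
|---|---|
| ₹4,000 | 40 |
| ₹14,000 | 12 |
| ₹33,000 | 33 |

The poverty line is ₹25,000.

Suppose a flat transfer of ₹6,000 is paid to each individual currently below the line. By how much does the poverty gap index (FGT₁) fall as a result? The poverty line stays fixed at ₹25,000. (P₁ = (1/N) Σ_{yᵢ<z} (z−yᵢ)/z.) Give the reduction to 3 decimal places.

Before: below the line — 40×₹4,000, 12×₹14,000; poverty gap index (FGT₁) = 0.45741.
After the ₹6,000 transfer: below the line — 40×₹10,000, 12×₹20,000; poverty gap index (FGT₁) = 0.31059.
Reduction = 0.45741 − 0.31059 = 0.147.

0.147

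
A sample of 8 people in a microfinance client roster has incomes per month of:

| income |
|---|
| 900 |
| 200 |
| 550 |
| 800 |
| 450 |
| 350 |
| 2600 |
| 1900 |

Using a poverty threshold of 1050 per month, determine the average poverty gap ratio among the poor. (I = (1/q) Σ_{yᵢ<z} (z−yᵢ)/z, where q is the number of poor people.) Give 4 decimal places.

Poor units: 200, 350, 450, 550, 800, 900 (q = 6 of N = 8).
Shortfall ratios (z−y)/z: 0.8095, 0.6667, 0.5714, 0.4762, 0.2381, 0.1429; sum = 2.904762.
I averages over the q = 6 poor units only: 2.904762 / 6 = 0.4841.

0.4841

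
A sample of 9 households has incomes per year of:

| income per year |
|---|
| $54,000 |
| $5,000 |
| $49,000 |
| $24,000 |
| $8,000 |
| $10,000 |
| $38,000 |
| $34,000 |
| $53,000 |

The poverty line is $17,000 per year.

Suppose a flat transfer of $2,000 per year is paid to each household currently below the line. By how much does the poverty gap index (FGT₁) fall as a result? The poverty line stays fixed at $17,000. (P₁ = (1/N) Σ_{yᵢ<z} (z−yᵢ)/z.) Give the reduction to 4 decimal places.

0.0392

Before: below the line — $5,000, $8,000, $10,000; poverty gap index (FGT₁) = 0.183007.
After the $2,000 transfer: below the line — $7,000, $10,000, $12,000; poverty gap index (FGT₁) = 0.143791.
Reduction = 0.183007 − 0.143791 = 0.0392.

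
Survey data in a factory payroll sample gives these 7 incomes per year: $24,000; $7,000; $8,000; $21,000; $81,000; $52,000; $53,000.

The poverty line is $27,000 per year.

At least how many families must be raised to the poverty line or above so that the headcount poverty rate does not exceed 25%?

Currently q = 4 of N = 7 are below the line (H = 0.571).
A headcount ratio of at most 25% allows at most ⌊0.25 × 7⌋ = 1 poor families.
So at least 4 − 1 = 3 must be lifted.

3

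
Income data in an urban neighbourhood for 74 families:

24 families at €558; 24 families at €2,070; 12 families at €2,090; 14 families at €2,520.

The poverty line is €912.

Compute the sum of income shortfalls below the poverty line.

Below z: 24×€558 (q = 24 of N = 74).
Individual gaps: 24×(912−558) = 8496.
Aggregate gap = €8,496.

€8,496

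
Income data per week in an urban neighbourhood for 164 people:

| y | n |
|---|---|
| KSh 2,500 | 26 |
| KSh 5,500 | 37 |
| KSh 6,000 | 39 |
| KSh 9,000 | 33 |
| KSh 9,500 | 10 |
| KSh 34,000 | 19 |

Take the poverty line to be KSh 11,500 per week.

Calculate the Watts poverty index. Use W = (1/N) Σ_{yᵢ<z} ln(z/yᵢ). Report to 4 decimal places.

0.6240

Poor units: 26×KSh 2,500, 37×KSh 5,500, 39×KSh 6,000, 33×KSh 9,000, 10×KSh 9,500 (q = 145 of N = 164).
ln(z/y) terms: ln(11500/2500) = 1.5261 (×26); ln(11500/5500) = 0.7376 (×37); ln(11500/6000) = 0.6506 (×39); ln(11500/9000) = 0.2451 (×33); ln(11500/9500) = 0.1911 (×10).
W = 102.341133 / 164 = 0.6240.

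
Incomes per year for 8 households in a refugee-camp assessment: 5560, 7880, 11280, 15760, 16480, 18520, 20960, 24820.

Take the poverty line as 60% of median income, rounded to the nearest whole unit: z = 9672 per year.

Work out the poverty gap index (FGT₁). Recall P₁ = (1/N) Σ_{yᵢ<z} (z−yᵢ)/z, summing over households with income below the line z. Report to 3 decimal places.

0.076

Poor units: 5560, 7880 (q = 2 of N = 8).
Gap ratios (z−y)/z: (9672−5560)/9672 = 0.4251; (9672−7880)/9672 = 0.1853.
Σ = 0.610422. Dividing by the full population N = 8 gives P₁ = 0.076.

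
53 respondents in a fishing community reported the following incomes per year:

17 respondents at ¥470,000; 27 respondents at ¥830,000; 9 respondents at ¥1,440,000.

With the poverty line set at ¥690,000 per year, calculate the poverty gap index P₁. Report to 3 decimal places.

0.102

Poor units: 17×¥470,000 (q = 17 of N = 53).
Gap ratios (z−y)/z: (690000−470000)/690000 = 0.3188 (×17).
Sum of shortfalls = 5.420290; P₁ averages over all N: 5.420290 / 53 = 0.102.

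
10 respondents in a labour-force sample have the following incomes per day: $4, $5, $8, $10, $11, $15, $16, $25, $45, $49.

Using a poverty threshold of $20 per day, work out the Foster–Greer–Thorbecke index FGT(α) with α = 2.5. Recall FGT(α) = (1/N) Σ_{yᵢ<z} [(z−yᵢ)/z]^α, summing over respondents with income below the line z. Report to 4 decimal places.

0.1700

Below z: $4, $5, $8, $10, $11, $15, $16 (q = 7 of N = 10).
Gap ratios (z−y)/z: (20−4)/20 = 0.8000; (20−5)/20 = 0.7500; (20−8)/20 = 0.6000; (20−10)/20 = 0.5000; (20−11)/20 = 0.4500; (20−15)/20 = 0.2500; (20−16)/20 = 0.2000.
Raised to α = 2.5: 0.57243; 0.48714; 0.27885; 0.17678; 0.13584; 0.03125; 0.01789.
Sum = 1.700184; FGT(2.5) = 1.700184 / 10 = 0.1700.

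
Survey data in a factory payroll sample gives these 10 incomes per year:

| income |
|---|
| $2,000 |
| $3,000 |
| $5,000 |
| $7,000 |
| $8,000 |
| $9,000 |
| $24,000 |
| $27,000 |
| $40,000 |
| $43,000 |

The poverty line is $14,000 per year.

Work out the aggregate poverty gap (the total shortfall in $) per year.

Incomes under z: $2,000, $3,000, $5,000, $7,000, $8,000, $9,000 (q = 6 of N = 10).
Individual gaps: 14000−2000 = 12000; 14000−3000 = 11000; 14000−5000 = 9000; 14000−7000 = 7000; 14000−8000 = 6000; 14000−9000 = 5000.
Aggregate gap = $50,000.

$50,000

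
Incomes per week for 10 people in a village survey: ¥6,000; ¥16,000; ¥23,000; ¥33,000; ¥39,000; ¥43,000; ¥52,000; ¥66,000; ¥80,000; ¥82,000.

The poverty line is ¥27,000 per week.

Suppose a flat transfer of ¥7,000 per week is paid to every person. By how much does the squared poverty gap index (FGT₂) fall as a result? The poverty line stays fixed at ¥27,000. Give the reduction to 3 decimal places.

0.050

Before: below the line — ¥6,000, ¥16,000, ¥23,000; squared poverty gap index (FGT₂) = 0.07929.
After the ¥7,000 transfer: below the line — ¥13,000, ¥23,000; squared poverty gap index (FGT₂) = 0.02908.
Reduction = 0.07929 − 0.02908 = 0.050.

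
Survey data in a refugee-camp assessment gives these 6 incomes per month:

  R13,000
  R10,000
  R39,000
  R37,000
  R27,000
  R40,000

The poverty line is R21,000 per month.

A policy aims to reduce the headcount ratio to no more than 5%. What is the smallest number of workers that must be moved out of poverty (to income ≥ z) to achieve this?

2

2 of the 6 workers are poor, so H = 2/6 = 0.333.
A headcount ratio of at most 5% allows at most ⌊0.05 × 6⌋ = 0 poor workers.
So at least 2 − 0 = 2 must be lifted.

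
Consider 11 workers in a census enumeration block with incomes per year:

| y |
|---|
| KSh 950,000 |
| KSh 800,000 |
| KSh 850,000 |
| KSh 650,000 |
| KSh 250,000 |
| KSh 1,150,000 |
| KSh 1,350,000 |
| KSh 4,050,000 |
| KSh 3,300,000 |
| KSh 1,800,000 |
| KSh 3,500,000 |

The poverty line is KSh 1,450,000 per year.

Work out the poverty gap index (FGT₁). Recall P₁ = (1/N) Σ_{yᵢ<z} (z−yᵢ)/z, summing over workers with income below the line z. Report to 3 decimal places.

Below z: KSh 250,000, KSh 650,000, KSh 800,000, KSh 850,000, KSh 950,000, KSh 1,150,000, KSh 1,350,000 (q = 7 of N = 11).
Normalized shortfalls: (1450000−250000)/1450000 = 0.8276; (1450000−650000)/1450000 = 0.5517; (1450000−800000)/1450000 = 0.4483; (1450000−850000)/1450000 = 0.4138; (1450000−950000)/1450000 = 0.3448; (1450000−1150000)/1450000 = 0.2069; (1450000−1350000)/1450000 = 0.0690.
Sum of shortfalls = 2.862069; P₁ averages over all N: 2.862069 / 11 = 0.260.

0.260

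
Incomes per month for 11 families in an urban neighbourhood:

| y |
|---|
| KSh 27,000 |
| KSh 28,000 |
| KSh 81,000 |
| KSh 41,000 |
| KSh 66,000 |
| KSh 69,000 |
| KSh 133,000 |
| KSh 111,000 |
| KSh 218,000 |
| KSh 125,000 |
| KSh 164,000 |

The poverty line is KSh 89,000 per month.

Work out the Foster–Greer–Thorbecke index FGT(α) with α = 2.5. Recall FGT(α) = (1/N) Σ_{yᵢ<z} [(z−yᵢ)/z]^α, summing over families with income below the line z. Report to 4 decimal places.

Below the line: KSh 27,000, KSh 28,000, KSh 41,000, KSh 66,000, KSh 69,000, KSh 81,000 (q = 6 of N = 11).
Relative gaps: (89000−27000)/89000 = 0.6966; (89000−28000)/89000 = 0.6854; (89000−41000)/89000 = 0.5393; (89000−66000)/89000 = 0.2584; (89000−69000)/89000 = 0.2247; (89000−81000)/89000 = 0.0899.
Raised to α = 2.5: 0.40505; 0.38891; 0.21361; 0.03395; 0.02394; 0.00242.
Sum = 1.067881; FGT(2.5) = 1.067881 / 11 = 0.0971.

0.0971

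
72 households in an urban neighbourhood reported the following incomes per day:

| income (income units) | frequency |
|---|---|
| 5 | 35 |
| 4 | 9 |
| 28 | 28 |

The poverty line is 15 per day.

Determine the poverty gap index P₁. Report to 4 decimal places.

Poor units: 9×4, 35×5 (q = 44 of N = 72).
Normalized shortfalls: (15−4)/15 = 0.7333 (×9); (15−5)/15 = 0.6667 (×35).
Sum of shortfalls = 29.933333; P₁ averages over all N: 29.933333 / 72 = 0.4157.

0.4157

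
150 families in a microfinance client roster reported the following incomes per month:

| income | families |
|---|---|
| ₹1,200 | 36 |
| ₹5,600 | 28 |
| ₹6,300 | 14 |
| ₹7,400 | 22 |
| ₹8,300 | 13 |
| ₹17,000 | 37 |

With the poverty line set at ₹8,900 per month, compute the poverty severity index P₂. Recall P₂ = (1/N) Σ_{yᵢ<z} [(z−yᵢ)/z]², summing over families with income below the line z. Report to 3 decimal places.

Below the line: 36×₹1,200, 28×₹5,600, 14×₹6,300, 22×₹7,400, 13×₹8,300 (q = 113 of N = 150).
Relative gaps: (8900−1200)/8900 = 0.8652 (×36); (8900−5600)/8900 = 0.3708 (×28); (8900−6300)/8900 = 0.2921 (×14); (8900−7400)/8900 = 0.1685 (×22); (8900−8300)/8900 = 0.0674 (×13).
Squared: 0.7485 (×36); 0.1375 (×28); 0.0853 (×14); 0.0284 (×22); 0.0045 (×13).
Sum = 32.674915; P₂ = 32.674915 / 150 = 0.218.

0.218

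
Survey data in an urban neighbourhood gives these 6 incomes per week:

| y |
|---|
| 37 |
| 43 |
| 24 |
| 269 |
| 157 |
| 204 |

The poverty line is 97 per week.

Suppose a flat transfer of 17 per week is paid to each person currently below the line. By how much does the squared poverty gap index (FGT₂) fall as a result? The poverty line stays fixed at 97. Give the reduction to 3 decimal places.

0.097

Before: below the line — 24, 37, 43; squared poverty gap index (FGT₂) = 0.20982.
After the 17 transfer: below the line — 41, 54, 60; squared poverty gap index (FGT₂) = 0.11255.
Reduction = 0.20982 − 0.11255 = 0.097.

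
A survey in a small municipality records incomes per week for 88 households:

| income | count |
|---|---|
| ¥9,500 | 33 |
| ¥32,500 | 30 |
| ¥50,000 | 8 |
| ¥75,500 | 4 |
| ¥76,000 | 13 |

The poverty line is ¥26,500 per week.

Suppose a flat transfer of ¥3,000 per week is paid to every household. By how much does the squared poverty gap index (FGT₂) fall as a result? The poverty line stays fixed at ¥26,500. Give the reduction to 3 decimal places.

0.050

Before: below the line — 33×¥9,500; squared poverty gap index (FGT₂) = 0.15433.
After the ¥3,000 transfer: below the line — 33×¥12,500; squared poverty gap index (FGT₂) = 0.10466.
Reduction = 0.15433 − 0.10466 = 0.050.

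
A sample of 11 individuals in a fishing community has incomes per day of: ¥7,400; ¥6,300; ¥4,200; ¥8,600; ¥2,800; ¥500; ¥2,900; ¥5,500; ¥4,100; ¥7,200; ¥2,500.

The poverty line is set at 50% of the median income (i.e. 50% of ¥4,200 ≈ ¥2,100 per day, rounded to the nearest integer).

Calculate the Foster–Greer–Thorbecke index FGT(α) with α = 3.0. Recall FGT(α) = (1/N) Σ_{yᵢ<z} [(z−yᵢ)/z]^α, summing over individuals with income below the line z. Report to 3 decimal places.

Poor units: ¥500 (q = 1 of N = 11).
Relative gaps: (2100−500)/2100 = 0.7619.
Raised to α = 3.0: 0.44228.
Sum = 0.442285; FGT(3.0) = 0.442285 / 11 = 0.040.

0.040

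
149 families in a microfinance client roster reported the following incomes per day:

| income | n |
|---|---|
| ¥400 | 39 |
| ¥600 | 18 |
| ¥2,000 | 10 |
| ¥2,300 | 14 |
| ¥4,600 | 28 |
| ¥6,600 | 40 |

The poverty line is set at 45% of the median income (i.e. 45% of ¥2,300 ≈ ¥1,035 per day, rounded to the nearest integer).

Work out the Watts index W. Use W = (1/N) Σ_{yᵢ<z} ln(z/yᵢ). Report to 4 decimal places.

0.3147

Below the line: 39×¥400, 18×¥600 (q = 57 of N = 149).
Log shortfalls: ln(1035/400) = 0.9507 (×39); ln(1035/600) = 0.5452 (×18).
W = 46.891081 / 149 = 0.3147.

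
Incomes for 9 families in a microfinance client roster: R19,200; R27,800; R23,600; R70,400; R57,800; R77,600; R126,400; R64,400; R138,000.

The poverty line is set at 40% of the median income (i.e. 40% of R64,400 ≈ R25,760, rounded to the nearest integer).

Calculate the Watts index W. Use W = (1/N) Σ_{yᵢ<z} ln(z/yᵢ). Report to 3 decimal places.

0.042

Incomes under z: R19,200, R23,600 (q = 2 of N = 9).
Log shortfalls: ln(25760/19200) = 0.2939; ln(25760/23600) = 0.0876.
W = 0.381489 / 9 = 0.042.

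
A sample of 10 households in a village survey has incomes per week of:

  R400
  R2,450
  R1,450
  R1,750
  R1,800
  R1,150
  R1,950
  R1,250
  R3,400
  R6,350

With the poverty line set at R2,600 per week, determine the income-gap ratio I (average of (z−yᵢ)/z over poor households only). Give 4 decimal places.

0.4135

Poor units: R400, R1,150, R1,250, R1,450, R1,750, R1,800, R1,950, R2,450 (q = 8 of N = 10).
Relative gaps: 0.8462, 0.5577, 0.5192, 0.4423, 0.3269, 0.3077, 0.2500, 0.0577; sum = 3.307692.
I averages over the q = 8 poor units only: 3.307692 / 8 = 0.4135.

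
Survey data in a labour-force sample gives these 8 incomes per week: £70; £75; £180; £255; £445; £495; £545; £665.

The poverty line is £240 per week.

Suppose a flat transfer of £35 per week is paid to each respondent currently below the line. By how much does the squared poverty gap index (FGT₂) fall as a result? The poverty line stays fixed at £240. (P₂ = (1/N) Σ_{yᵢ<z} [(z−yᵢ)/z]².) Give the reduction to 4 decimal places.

0.0520

Before: below the line — £70, £75, £180; squared poverty gap index (FGT₂) = 0.129612.
After the £35 transfer: below the line — £105, £110, £215; squared poverty gap index (FGT₂) = 0.077582.
Reduction = 0.129612 − 0.077582 = 0.0520.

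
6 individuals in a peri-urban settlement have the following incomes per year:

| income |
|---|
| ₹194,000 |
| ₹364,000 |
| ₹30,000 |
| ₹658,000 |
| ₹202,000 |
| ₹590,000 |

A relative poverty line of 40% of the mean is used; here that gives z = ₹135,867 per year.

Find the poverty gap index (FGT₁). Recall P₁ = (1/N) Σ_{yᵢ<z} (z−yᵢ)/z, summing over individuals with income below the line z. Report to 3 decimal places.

0.130

Incomes under z: ₹30,000 (q = 1 of N = 6).
Normalized shortfalls: (135867−30000)/135867 = 0.7792.
Σ = 0.779196. Dividing by the full population N = 6 gives P₁ = 0.130.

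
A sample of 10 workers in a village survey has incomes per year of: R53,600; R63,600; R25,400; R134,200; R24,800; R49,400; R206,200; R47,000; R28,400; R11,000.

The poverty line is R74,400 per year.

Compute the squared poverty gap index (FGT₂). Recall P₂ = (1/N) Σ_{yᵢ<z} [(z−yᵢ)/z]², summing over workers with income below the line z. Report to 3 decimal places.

Incomes under z: R11,000, R24,800, R25,400, R28,400, R47,000, R49,400, R53,600, R63,600 (q = 8 of N = 10).
Gap ratios (z−y)/z: (74400−11000)/74400 = 0.8522; (74400−24800)/74400 = 0.6667; (74400−25400)/74400 = 0.6586; (74400−28400)/74400 = 0.6183; (74400−47000)/74400 = 0.3683; (74400−49400)/74400 = 0.3360; (74400−53600)/74400 = 0.2796; (74400−63600)/74400 = 0.1452.
Squared: 0.7262; 0.4444; 0.4338; 0.3823; 0.1356; 0.1129; 0.0782; 0.0211.
Sum = 2.334403; P₂ = 2.334403 / 10 = 0.233.

0.233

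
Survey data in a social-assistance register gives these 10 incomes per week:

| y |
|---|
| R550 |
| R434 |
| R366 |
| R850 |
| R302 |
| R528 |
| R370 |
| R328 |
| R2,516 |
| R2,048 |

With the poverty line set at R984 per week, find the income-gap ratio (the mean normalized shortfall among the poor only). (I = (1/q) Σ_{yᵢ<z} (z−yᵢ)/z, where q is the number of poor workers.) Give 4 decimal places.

0.5264

Below the line: R302, R328, R366, R370, R434, R528, R550, R850 (q = 8 of N = 10).
Shortfall ratios (z−y)/z: 0.6931, 0.6667, 0.6280, 0.6240, 0.5589, 0.4634, 0.4411, 0.1362; sum = 4.211382.
I averages over the q = 8 poor units only: 4.211382 / 8 = 0.5264.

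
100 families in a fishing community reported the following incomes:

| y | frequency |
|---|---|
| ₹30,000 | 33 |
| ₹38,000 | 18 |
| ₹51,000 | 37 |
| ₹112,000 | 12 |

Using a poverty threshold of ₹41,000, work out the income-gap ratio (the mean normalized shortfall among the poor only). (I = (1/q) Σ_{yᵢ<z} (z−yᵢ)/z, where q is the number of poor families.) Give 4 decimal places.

0.1994

Below z: 33×₹30,000, 18×₹38,000 (q = 51 of N = 100).
Shortfall ratios (z−y)/z: 0.2683 (×33), 0.0732 (×18); sum = 10.170732.
I averages over the q = 51 poor units only: 10.170732 / 51 = 0.1994.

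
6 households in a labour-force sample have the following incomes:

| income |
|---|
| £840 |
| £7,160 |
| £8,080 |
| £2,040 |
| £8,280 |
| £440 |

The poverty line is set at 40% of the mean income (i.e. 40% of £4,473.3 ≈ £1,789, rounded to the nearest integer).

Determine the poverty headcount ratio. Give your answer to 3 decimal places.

2 of the 6 households have income below £1,789.
H = 2/6 = 0.333.

0.333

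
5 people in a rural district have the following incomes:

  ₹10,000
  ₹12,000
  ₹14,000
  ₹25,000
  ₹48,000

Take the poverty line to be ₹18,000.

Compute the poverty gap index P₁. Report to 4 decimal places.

0.2000

Poor units: ₹10,000, ₹12,000, ₹14,000 (q = 3 of N = 5).
Relative gaps: (18000−10000)/18000 = 0.4444; (18000−12000)/18000 = 0.3333; (18000−14000)/18000 = 0.2222.
Σ = 1.000000. Dividing by the full population N = 5 gives P₁ = 0.2000.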